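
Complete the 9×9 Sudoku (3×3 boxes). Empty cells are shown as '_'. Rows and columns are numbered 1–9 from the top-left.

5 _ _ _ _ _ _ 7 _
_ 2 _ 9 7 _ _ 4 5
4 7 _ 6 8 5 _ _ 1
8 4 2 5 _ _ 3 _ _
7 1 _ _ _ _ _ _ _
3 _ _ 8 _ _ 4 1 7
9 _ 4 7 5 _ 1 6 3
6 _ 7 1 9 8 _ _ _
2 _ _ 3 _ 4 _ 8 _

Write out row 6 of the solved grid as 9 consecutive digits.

395826417

r2c1 = 1: row 2 has {2,4,5,7,9}; col 1 has {2,3,4,5,6,7,8,9}; box has {2,4,5,7} → only 1 remains.
r2c6 = 3: row 2 has {1,2,4,5,7,9}; col 6 has {4,5,8}; box has {5,6,7,8,9} → only 3 remains.
r4c8 = 9: row 4 has {2,3,4,5,8}; col 8 has {1,4,6,7,8}; box has {1,3,4,7} → only 9 remains.
r4c9 = 6: row 4 has {2,3,4,5,8,9}; col 9 has {1,3,5,7}; box has {1,3,4,7,9} → only 6 remains.
r7c2 = 8: row 7 has {1,3,4,5,6,7,9}; col 2 has {1,2,4,7}; box has {2,4,6,7,9} → only 8 remains.
r7c6 = 2: row 7 has {1,3,4,5,6,7,8,9}; col 6 has {3,4,5,8}; box has {1,3,4,5,7,8,9} → only 2 remains.
r9c2 = 5: row 9 has {2,3,4,8}; col 2 has {1,2,4,7,8}; box has {2,4,6,7,8,9} → only 5 remains.
r9c3 = 1: row 9 has {2,3,4,5,8}; col 3 has {2,4,7}; box has {2,4,5,6,7,8,9} → only 1 remains.
r9c5 = 6: row 9 has {1,2,3,4,5,8}; col 5 has {5,7,8,9}; box has {1,2,3,4,5,7,8,9} → only 6 remains.
r9c9 = 9: row 9 has {1,2,3,4,5,6,8}; col 9 has {1,3,5,6,7}; box has {1,3,6,8} → only 9 remains.
r1c6 = 1: row 1 has {5,7}; col 6 has {2,3,4,5,8}; box has {3,5,6,7,8,9} → only 1 remains.
r4c5 = 1: row 4 has {2,3,4,5,6,8,9}; col 5 has {5,6,7,8,9}; box has {5,8} → only 1 remains.
r4c6 = 7: row 4 has {1,2,3,4,5,6,8,9}; col 6 has {1,2,3,4,5,8}; box has {1,5,8} → only 7 remains.
r6c5 = 2: row 6 has {1,3,4,7,8}; col 5 has {1,5,6,7,8,9}; box has {1,5,7,8} → only 2 remains.
r8c2 = 3: row 8 has {1,6,7,8,9}; col 2 has {1,2,4,5,7,8}; box has {1,2,4,5,6,7,8,9} → only 3 remains.
r9c7 = 7: row 9 has {1,2,3,4,5,6,8,9}; col 7 has {1,3,4}; box has {1,3,6,8,9} → only 7 remains.
r1c5 = 4: row 1 has {1,5,7}; col 5 has {1,2,5,6,7,8,9}; box has {1,3,5,6,7,8,9} → only 4 remains.
r5c4 = 4: row 5 has {1,7}; col 4 has {1,3,5,6,7,8,9}; box has {1,2,5,7,8} → only 4 remains.
r5c5 = 3: row 5 has {1,4,7}; col 5 has {1,2,4,5,6,7,8,9}; box has {1,2,4,5,7,8} → only 3 remains.
r1c4 = 2: row 1 has {1,4,5,7}; col 4 has {1,3,4,5,6,7,8,9}; box has {1,3,4,5,6,7,8,9} → only 2 remains.
r1c9 = 8: row 1 has {1,2,4,5,7}; col 9 has {1,3,5,6,7,9}; box has {1,4,5,7} → only 8 remains.
r2c7 = 6: row 2 has {1,2,3,4,5,7,9}; col 7 has {1,3,4,7}; box has {1,4,5,7,8} → only 6 remains.
r5c9 = 2: row 5 has {1,3,4,7}; col 9 has {1,3,5,6,7,8,9}; box has {1,3,4,6,7,9} → only 2 remains.
r8c9 = 4: row 8 has {1,3,6,7,8,9}; col 9 has {1,2,3,5,6,7,8,9}; box has {1,3,6,7,8,9} → only 4 remains.
r1c7 = 9: row 1 has {1,2,4,5,7,8}; col 7 has {1,3,4,6,7}; box has {1,4,5,6,7,8} → only 9 remains.
r2c3 = 8: row 2 has {1,2,3,4,5,6,7,9}; col 3 has {1,2,4,7}; box has {1,2,4,5,7} → only 8 remains.
r3c7 = 2: row 3 has {1,4,5,6,7,8}; col 7 has {1,3,4,6,7,9}; box has {1,4,5,6,7,8,9} → only 2 remains.
r3c8 = 3: row 3 has {1,2,4,5,6,7,8}; col 8 has {1,4,6,7,8,9}; box has {1,2,4,5,6,7,8,9} → only 3 remains.
r5c8 = 5: row 5 has {1,2,3,4,7}; col 8 has {1,3,4,6,7,8,9}; box has {1,2,3,4,6,7,9} → only 5 remains.
r8c7 = 5: row 8 has {1,3,4,6,7,8,9}; col 7 has {1,2,3,4,6,7,9}; box has {1,3,4,6,7,8,9} → only 5 remains.
r8c8 = 2: row 8 has {1,3,4,5,6,7,8,9}; col 8 has {1,3,4,5,6,7,8,9}; box has {1,3,4,5,6,7,8,9} → only 2 remains.
r1c2 = 6: row 1 has {1,2,4,5,7,8,9}; col 2 has {1,2,3,4,5,7,8}; box has {1,2,4,5,7,8} → only 6 remains.
r1c3 = 3: row 1 has {1,2,4,5,6,7,8,9}; col 3 has {1,2,4,7,8}; box has {1,2,4,5,6,7,8} → only 3 remains.
r3c3 = 9: row 3 has {1,2,3,4,5,6,7,8}; col 3 has {1,2,3,4,7,8}; box has {1,2,3,4,5,6,7,8} → only 9 remains.
r5c3 = 6: row 5 has {1,2,3,4,5,7}; col 3 has {1,2,3,4,7,8,9}; box has {1,2,3,4,7,8} → only 6 remains.
r5c6 = 9: row 5 has {1,2,3,4,5,6,7}; col 6 has {1,2,3,4,5,7,8}; box has {1,2,3,4,5,7,8} → only 9 remains.
r5c7 = 8: row 5 has {1,2,3,4,5,6,7,9}; col 7 has {1,2,3,4,5,6,7,9}; box has {1,2,3,4,5,6,7,9} → only 8 remains.
r6c2 = 9: row 6 has {1,2,3,4,7,8}; col 2 has {1,2,3,4,5,6,7,8}; box has {1,2,3,4,6,7,8} → only 9 remains.
r6c3 = 5: row 6 has {1,2,3,4,7,8,9}; col 3 has {1,2,3,4,6,7,8,9}; box has {1,2,3,4,6,7,8,9} → only 5 remains.
r6c6 = 6: row 6 has {1,2,3,4,5,7,8,9}; col 6 has {1,2,3,4,5,7,8,9}; box has {1,2,3,4,5,7,8,9} → only 6 remains.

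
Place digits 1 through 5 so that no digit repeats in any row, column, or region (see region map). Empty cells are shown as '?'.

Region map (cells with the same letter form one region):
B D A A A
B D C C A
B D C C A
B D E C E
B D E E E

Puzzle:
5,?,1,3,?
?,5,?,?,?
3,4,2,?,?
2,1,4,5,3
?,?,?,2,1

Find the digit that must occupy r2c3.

r1c2 = 2 (sole candidate).
r1c5 = 4 (sole candidate).
r2c3 = 3: row 2 has {5}; col 3 has {1,2,4}; region has {2,5} → only 3 remains.

3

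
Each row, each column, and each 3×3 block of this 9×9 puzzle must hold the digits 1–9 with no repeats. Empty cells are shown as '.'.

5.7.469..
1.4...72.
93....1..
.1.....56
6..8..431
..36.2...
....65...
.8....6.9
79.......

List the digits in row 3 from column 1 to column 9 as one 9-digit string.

r1c2 = 2 (sole candidate).
r1c8 = 8 (sole candidate).
r1c9 = 3 (sole candidate).
r2c2 = 6 (sole candidate).
r2c9 = 5 (sole candidate).
r3c3 = 8: row 3 has {1,3,9}; col 3 has {3,4,7}; box has {1,2,3,4,5,6,7,9} → only 8 remains.
r3c6 = 7: row 3 has {1,3,8,9}; col 6 has {2,5,6}; box has {4,6} → only 7 remains.
r3c9 = 4: row 3 has {1,3,7,8,9}; col 9 has {1,3,5,6,9}; box has {1,2,3,5,7,8,9} → only 4 remains.
r5c6 = 9 (sole candidate).
r6c7 = 8 (sole candidate).
r6c9 = 7 (sole candidate).
r7c2 = 4 (sole candidate).
r1c4 = 1 (sole candidate).
r3c8 = 6: row 3 has {1,3,4,7,8,9}; col 8 has {2,3,5,8}; box has {1,2,3,4,5,7,8,9} → only 6 remains.
r4c7 = 2 (sole candidate).
r6c1 = 4 (sole candidate).
r6c2 = 5 (sole candidate).
r6c5 = 1 (sole candidate).
r6c8 = 9 (sole candidate).
r7c7 = 3 (sole candidate).
r9c7 = 5 (sole candidate).
r4c1 = 8 (sole candidate).
r4c3 = 9 (sole candidate).
r5c2 = 7 (sole candidate).
r5c3 = 2 (sole candidate).
r5c5 = 5 (sole candidate).
r7c1 = 2 (sole candidate).
r7c3 = 1 (sole candidate).
r7c8 = 7 (sole candidate).
r7c9 = 8 (sole candidate).
r8c1 = 3 (sole candidate).
r8c3 = 5 (sole candidate).
r9c3 = 6 (sole candidate).
r9c9 = 2 (sole candidate).
r3c5 = 2: row 3 has {1,3,4,6,7,8,9}; col 5 has {1,4,5,6}; box has {1,4,6,7} → only 2 remains.
r7c4 = 9 (sole candidate).
r8c5 = 7 (sole candidate).
r2c4 = 3 (sole candidate).
r2c6 = 8 (sole candidate).
r3c4 = 5: row 3 has {1,2,3,4,6,7,8,9}; col 4 has {1,3,6,8,9}; box has {1,2,3,4,6,7,8} → only 5 remains.

938527164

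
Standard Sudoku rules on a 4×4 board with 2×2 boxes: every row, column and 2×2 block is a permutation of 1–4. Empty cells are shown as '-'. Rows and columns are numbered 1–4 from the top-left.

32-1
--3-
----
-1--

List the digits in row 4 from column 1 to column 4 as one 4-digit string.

r1c3 = 4: row 1 has {1,2,3}; col 3 has {3}; box has {1,3} → only 4 remains.
r2c2 = 4: row 2 has {3}; col 2 has {1,2}; box has {2,3} → only 4 remains.
r2c4 = 2: row 2 has {3,4}; col 4 has {1}; box has {1,3,4} → only 2 remains.
r3c2 = 3: row 3 has {}; col 2 has {1,2,4}; box has {1} → only 3 remains.
r3c4 = 4: row 3 has {3}; col 4 has {1,2}; box has {} → only 4 remains.
r4c3 = 2: row 4 has {1}; col 3 has {3,4}; box has {4} → only 2 remains.
r4c4 = 3: row 4 has {1,2}; col 4 has {1,2,4}; box has {2,4} → only 3 remains.
r2c1 = 1: row 2 has {2,3,4}; col 1 has {3}; box has {2,3,4} → only 1 remains.
r3c1 = 2: row 3 has {3,4}; col 1 has {1,3}; box has {1,3} → only 2 remains.
r3c3 = 1: row 3 has {2,3,4}; col 3 has {2,3,4}; box has {2,3,4} → only 1 remains.
r4c1 = 4: row 4 has {1,2,3}; col 1 has {1,2,3}; box has {1,2,3} → only 4 remains.

4123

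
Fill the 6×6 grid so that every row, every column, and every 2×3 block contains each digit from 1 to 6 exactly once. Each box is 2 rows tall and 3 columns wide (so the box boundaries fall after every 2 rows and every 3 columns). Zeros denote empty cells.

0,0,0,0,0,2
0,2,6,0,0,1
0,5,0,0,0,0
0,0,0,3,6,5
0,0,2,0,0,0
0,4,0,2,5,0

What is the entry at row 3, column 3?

3

row 3, column 6 = 4 (sole candidate).
row 4, column 2 = 1 (sole candidate).
row 4, column 3 = 4 (sole candidate).
row 1, column 2 = 3 (sole candidate).
row 1, column 5 = 4 (sole candidate).
row 2, column 4 = 5 (sole candidate).
row 2, column 5 = 3 (sole candidate).
row 3, column 3 = 3: row 3 has {4,5}; col 3 has {2,4,6}; box has {1,4,5} → only 3 remains.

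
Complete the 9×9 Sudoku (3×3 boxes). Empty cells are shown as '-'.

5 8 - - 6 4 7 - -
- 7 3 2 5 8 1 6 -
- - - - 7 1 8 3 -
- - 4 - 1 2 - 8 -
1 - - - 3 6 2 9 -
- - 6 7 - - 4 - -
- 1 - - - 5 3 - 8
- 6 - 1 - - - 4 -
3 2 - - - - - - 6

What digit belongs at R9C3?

5

R1C8 = 2: row 1 has {4,5,6,7,8}; col 8 has {3,4,6,8,9}; box has {1,3,6,7,8} → only 2 remains.
R1C9 = 9: row 1 has {2,4,5,6,7,8}; col 9 has {6,8}; box has {1,2,3,6,7,8} → only 9 remains.
R2C9 = 4: row 2 has {1,2,3,5,6,7,8}; col 9 has {6,8,9}; box has {1,2,3,6,7,8,9} → only 4 remains.
R3C4 = 9: row 3 has {1,3,7,8}; col 4 has {1,2,7}; box has {1,2,4,5,6,7,8} → only 9 remains.
R3C9 = 5: row 3 has {1,3,7,8,9}; col 9 has {4,6,8,9}; box has {1,2,3,4,6,7,8,9} → only 5 remains.
R4C4 = 5: row 4 has {1,2,4,8}; col 4 has {1,2,7,9}; box has {1,2,3,6,7} → only 5 remains.
R4C7 = 6: row 4 has {1,2,4,5,8}; col 7 has {1,2,3,4,7,8}; box has {2,4,8,9} → only 6 remains.
R5C2 = 5: row 5 has {1,2,3,6,9}; col 2 has {1,2,6,7,8}; box has {1,4,6} → only 5 remains.
R5C9 = 7: row 5 has {1,2,3,5,6,9}; col 9 has {4,5,6,8,9}; box has {2,4,6,8,9} → only 7 remains.
R6C6 = 9: row 6 has {4,6,7}; col 6 has {1,2,4,5,6,8}; box has {1,2,3,5,6,7} → only 9 remains.
R7C8 = 7: row 7 has {1,3,5,8}; col 8 has {2,3,4,6,8,9}; box has {3,4,6,8} → only 7 remains.
R8C9 = 2: row 8 has {1,4,6}; col 9 has {4,5,6,7,8,9}; box has {3,4,6,7,8} → only 2 remains.
R9C6 = 7: row 9 has {2,3,6}; col 6 has {1,2,4,5,6,8,9}; box has {1,5} → only 7 remains.
R1C3 = 1: row 1 has {2,4,5,6,7,8,9}; col 3 has {3,4,6}; box has {3,5,7,8} → only 1 remains.
R1C4 = 3: row 1 has {1,2,4,5,6,7,8,9}; col 4 has {1,2,5,7,9}; box has {1,2,4,5,6,7,8,9} → only 3 remains.
R2C1 = 9: row 2 has {1,2,3,4,5,6,7,8}; col 1 has {1,3,5}; box has {1,3,5,7,8} → only 9 remains.
R3C2 = 4: row 3 has {1,3,5,7,8,9}; col 2 has {1,2,5,6,7,8}; box has {1,3,5,7,8,9} → only 4 remains.
R3C3 = 2: row 3 has {1,3,4,5,7,8,9}; col 3 has {1,3,4,6}; box has {1,3,4,5,7,8,9} → only 2 remains.
R4C1 = 7: row 4 has {1,2,4,5,6,8}; col 1 has {1,3,5,9}; box has {1,4,5,6} → only 7 remains.
R4C9 = 3: row 4 has {1,2,4,5,6,7,8}; col 9 has {2,4,5,6,7,8,9}; box has {2,4,6,7,8,9} → only 3 remains.
R5C3 = 8: row 5 has {1,2,3,5,6,7,9}; col 3 has {1,2,3,4,6}; box has {1,4,5,6,7} → only 8 remains.
R5C4 = 4: row 5 has {1,2,3,5,6,7,8,9}; col 4 has {1,2,3,5,7,9}; box has {1,2,3,5,6,7,9} → only 4 remains.
R6C1 = 2: row 6 has {4,6,7,9}; col 1 has {1,3,5,7,9}; box has {1,4,5,6,7,8} → only 2 remains.
R6C2 = 3: row 6 has {2,4,6,7,9}; col 2 has {1,2,4,5,6,7,8}; box has {1,2,4,5,6,7,8} → only 3 remains.
R6C5 = 8: row 6 has {2,3,4,6,7,9}; col 5 has {1,3,5,6,7}; box has {1,2,3,4,5,6,7,9} → only 8 remains.
R6C9 = 1: row 6 has {2,3,4,6,7,8,9}; col 9 has {2,3,4,5,6,7,8,9}; box has {2,3,4,6,7,8,9} → only 1 remains.
R7C1 = 4: row 7 has {1,3,5,7,8}; col 1 has {1,2,3,5,7,9}; box has {1,2,3,6} → only 4 remains.
R7C3 = 9: row 7 has {1,3,4,5,7,8}; col 3 has {1,2,3,4,6,8}; box has {1,2,3,4,6} → only 9 remains.
R7C4 = 6: row 7 has {1,3,4,5,7,8,9}; col 4 has {1,2,3,4,5,7,9}; box has {1,5,7} → only 6 remains.
R7C5 = 2: row 7 has {1,3,4,5,6,7,8,9}; col 5 has {1,3,5,6,7,8}; box has {1,5,6,7} → only 2 remains.
R8C1 = 8: row 8 has {1,2,4,6}; col 1 has {1,2,3,4,5,7,9}; box has {1,2,3,4,6,9} → only 8 remains.
R8C5 = 9: row 8 has {1,2,4,6,8}; col 5 has {1,2,3,5,6,7,8}; box has {1,2,5,6,7} → only 9 remains.
R8C6 = 3: row 8 has {1,2,4,6,8,9}; col 6 has {1,2,4,5,6,7,8,9}; box has {1,2,5,6,7,9} → only 3 remains.
R8C7 = 5: row 8 has {1,2,3,4,6,8,9}; col 7 has {1,2,3,4,6,7,8}; box has {2,3,4,6,7,8} → only 5 remains.
R9C3 = 5: row 9 has {2,3,6,7}; col 3 has {1,2,3,4,6,8,9}; box has {1,2,3,4,6,8,9} → only 5 remains.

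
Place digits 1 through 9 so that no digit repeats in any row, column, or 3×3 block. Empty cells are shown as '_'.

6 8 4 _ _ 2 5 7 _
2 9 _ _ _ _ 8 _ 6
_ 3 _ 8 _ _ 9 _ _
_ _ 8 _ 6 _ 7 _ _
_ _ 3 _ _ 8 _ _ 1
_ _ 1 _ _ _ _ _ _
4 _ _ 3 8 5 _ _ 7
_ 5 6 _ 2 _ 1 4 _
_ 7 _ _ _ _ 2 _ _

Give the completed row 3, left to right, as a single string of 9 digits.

r1c9 = 3: row 1 has {2,4,5,6,7,8}; col 9 has {1,6,7}; box has {5,6,7,8,9} → only 3 remains.
r2c8 = 1: row 2 has {2,6,8,9}; col 8 has {4,7}; box has {3,5,6,7,8,9} → only 1 remains.
r3c8 = 2: row 3 has {3,8,9}; col 8 has {1,4,7}; box has {1,3,5,6,7,8,9} → only 2 remains.
r3c9 = 4: row 3 has {2,3,8,9}; col 9 has {1,3,6,7}; box has {1,2,3,5,6,7,8,9} → only 4 remains.
r7c7 = 6: row 7 has {3,4,5,7,8}; col 7 has {1,2,5,7,8,9}; box has {1,2,4,7} → only 6 remains.
r7c8 = 9: row 7 has {3,4,5,6,7,8}; col 8 has {1,2,4,7}; box has {1,2,4,6,7} → only 9 remains.
r8c9 = 8: row 8 has {1,2,4,5,6}; col 9 has {1,3,4,6,7}; box has {1,2,4,6,7,9} → only 8 remains.
r9c3 = 9: row 9 has {2,7}; col 3 has {1,3,4,6,8}; box has {4,5,6,7} → only 9 remains.
r9c9 = 5: row 9 has {2,7,9}; col 9 has {1,3,4,6,7,8}; box has {1,2,4,6,7,8,9} → only 5 remains.
r5c7 = 4: row 5 has {1,3,8}; col 7 has {1,2,5,6,7,8,9}; box has {1,7} → only 4 remains.
r6c7 = 3: row 6 has {1}; col 7 has {1,2,4,5,6,7,8,9}; box has {1,4,7} → only 3 remains.
r7c3 = 2: row 7 has {3,4,5,6,7,8,9}; col 3 has {1,3,4,6,8,9}; box has {4,5,6,7,9} → only 2 remains.
r8c1 = 3: row 8 has {1,2,4,5,6,8}; col 1 has {2,4,6}; box has {2,4,5,6,7,9} → only 3 remains.
r9c8 = 3: row 9 has {2,5,7,9}; col 8 has {1,2,4,7,9}; box has {1,2,4,5,6,7,8,9} → only 3 remains.
r4c8 = 5: row 4 has {6,7,8}; col 8 has {1,2,3,4,7,9}; box has {1,3,4,7} → only 5 remains.
r5c8 = 6: row 5 has {1,3,4,8}; col 8 has {1,2,3,4,5,7,9}; box has {1,3,4,5,7} → only 6 remains.
r6c8 = 8: row 6 has {1,3}; col 8 has {1,2,3,4,5,6,7,9}; box has {1,3,4,5,6,7} → only 8 remains.
r7c2 = 1: row 7 has {2,3,4,5,6,7,8,9}; col 2 has {3,5,7,8,9}; box has {2,3,4,5,6,7,9} → only 1 remains.
r9c1 = 8: row 9 has {2,3,5,7,9}; col 1 has {2,3,4,6}; box has {1,2,3,4,5,6,7,9} → only 8 remains.
r4c1 = 9: row 4 has {5,6,7,8}; col 1 has {2,3,4,6,8}; box has {1,3,8} → only 9 remains.
r4c9 = 2: row 4 has {5,6,7,8,9}; col 9 has {1,3,4,5,6,7,8}; box has {1,3,4,5,6,7,8} → only 2 remains.
r5c2 = 2: row 5 has {1,3,4,6,8}; col 2 has {1,3,5,7,8,9}; box has {1,3,8,9} → only 2 remains.
r6c9 = 9: row 6 has {1,3,8}; col 9 has {1,2,3,4,5,6,7,8}; box has {1,2,3,4,5,6,7,8} → only 9 remains.
r4c2 = 4: row 4 has {2,5,6,7,8,9}; col 2 has {1,2,3,5,7,8,9}; box has {1,2,3,8,9} → only 4 remains.
r4c4 = 1: row 4 has {2,4,5,6,7,8,9}; col 4 has {3,8}; box has {6,8} → only 1 remains.
r4c6 = 3: row 4 has {1,2,4,5,6,7,8,9}; col 6 has {2,5,8}; box has {1,6,8} → only 3 remains.
r6c2 = 6: row 6 has {1,3,8,9}; col 2 has {1,2,3,4,5,7,8,9}; box has {1,2,3,4,8,9} → only 6 remains.
r1c4 = 9: row 1 has {2,3,4,5,6,7,8}; col 4 has {1,3,8}; box has {2,8} → only 9 remains.
r1c5 = 1: row 1 has {2,3,4,5,6,7,8,9}; col 5 has {2,6,8}; box has {2,8,9} → only 1 remains.
r8c4 = 7: row 8 has {1,2,3,4,5,6,8}; col 4 has {1,3,8,9}; box has {2,3,5,8} → only 7 remains.
r8c6 = 9: row 8 has {1,2,3,4,5,6,7,8}; col 6 has {2,3,5,8}; box has {2,3,5,7,8} → only 9 remains.
r9c5 = 4: row 9 has {2,3,5,7,8,9}; col 5 has {1,2,6,8}; box has {2,3,5,7,8,9} → only 4 remains.
r5c4 = 5: row 5 has {1,2,3,4,6,8}; col 4 has {1,3,7,8,9}; box has {1,3,6,8} → only 5 remains.
r6c5 = 7: row 6 has {1,3,6,8,9}; col 5 has {1,2,4,6,8}; box has {1,3,5,6,8} → only 7 remains.
r6c6 = 4: row 6 has {1,3,6,7,8,9}; col 6 has {2,3,5,8,9}; box has {1,3,5,6,7,8} → only 4 remains.
r9c4 = 6: row 9 has {2,3,4,5,7,8,9}; col 4 has {1,3,5,7,8,9}; box has {2,3,4,5,7,8,9} → only 6 remains.
r9c6 = 1: row 9 has {2,3,4,5,6,7,8,9}; col 6 has {2,3,4,5,8,9}; box has {2,3,4,5,6,7,8,9} → only 1 remains.
r2c4 = 4: row 2 has {1,2,6,8,9}; col 4 has {1,3,5,6,7,8,9}; box has {1,2,8,9} → only 4 remains.
r2c6 = 7: row 2 has {1,2,4,6,8,9}; col 6 has {1,2,3,4,5,8,9}; box has {1,2,4,8,9} → only 7 remains.
r3c5 = 5: row 3 has {2,3,4,8,9}; col 5 has {1,2,4,6,7,8}; box has {1,2,4,7,8,9} → only 5 remains.
r3c6 = 6: row 3 has {2,3,4,5,8,9}; col 6 has {1,2,3,4,5,7,8,9}; box has {1,2,4,5,7,8,9} → only 6 remains.
r5c1 = 7: row 5 has {1,2,3,4,5,6,8}; col 1 has {2,3,4,6,8,9}; box has {1,2,3,4,6,8,9} → only 7 remains.
r5c5 = 9: row 5 has {1,2,3,4,5,6,7,8}; col 5 has {1,2,4,5,6,7,8}; box has {1,3,4,5,6,7,8} → only 9 remains.
r6c1 = 5: row 6 has {1,3,4,6,7,8,9}; col 1 has {2,3,4,6,7,8,9}; box has {1,2,3,4,6,7,8,9} → only 5 remains.
r6c4 = 2: row 6 has {1,3,4,5,6,7,8,9}; col 4 has {1,3,4,5,6,7,8,9}; box has {1,3,4,5,6,7,8,9} → only 2 remains.
r2c3 = 5: row 2 has {1,2,4,6,7,8,9}; col 3 has {1,2,3,4,6,8,9}; box has {2,3,4,6,8,9} → only 5 remains.
r2c5 = 3: row 2 has {1,2,4,5,6,7,8,9}; col 5 has {1,2,4,5,6,7,8,9}; box has {1,2,4,5,6,7,8,9} → only 3 remains.
r3c1 = 1: row 3 has {2,3,4,5,6,8,9}; col 1 has {2,3,4,5,6,7,8,9}; box has {2,3,4,5,6,8,9} → only 1 remains.
r3c3 = 7: row 3 has {1,2,3,4,5,6,8,9}; col 3 has {1,2,3,4,5,6,8,9}; box has {1,2,3,4,5,6,8,9} → only 7 remains.

137856924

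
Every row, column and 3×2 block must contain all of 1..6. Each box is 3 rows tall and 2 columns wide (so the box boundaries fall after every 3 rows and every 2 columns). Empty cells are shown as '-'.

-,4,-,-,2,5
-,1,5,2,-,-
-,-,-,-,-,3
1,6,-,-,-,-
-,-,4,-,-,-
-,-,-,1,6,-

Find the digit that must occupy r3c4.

4

r2c5 = 4: row 2 has {1,2,5}; col 5 has {2,6}; box has {2,3,5} → only 4 remains.
r2c6 = 6: row 2 has {1,2,4,5}; col 6 has {3,5}; box has {2,3,4,5} → only 6 remains.
r3c5 = 1: row 3 has {3}; col 5 has {2,4,6}; box has {2,3,4,5,6} → only 1 remains.
r2c1 = 3: row 2 has {1,2,4,5,6}; col 1 has {1}; box has {1,4} → only 3 remains.
r3c3 = 6: row 3 has {1,3}; col 3 has {4,5}; box has {2,5} → only 6 remains.
r3c4 = 4: row 3 has {1,3,6}; col 4 has {1,2}; box has {2,5,6} → only 4 remains.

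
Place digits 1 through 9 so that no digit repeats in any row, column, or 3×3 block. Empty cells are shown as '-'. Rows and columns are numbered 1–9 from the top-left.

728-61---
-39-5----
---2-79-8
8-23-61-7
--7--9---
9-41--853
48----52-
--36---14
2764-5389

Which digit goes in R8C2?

R1C4 = 9: row 1 has {1,2,6,7,8}; col 4 has {1,2,3,4,6}; box has {1,2,5,6,7} → only 9 remains.
R1C7 = 4: row 1 has {1,2,6,7,8,9}; col 7 has {1,3,5,8,9}; box has {8,9} → only 4 remains.
R1C8 = 3: row 1 has {1,2,4,6,7,8,9}; col 8 has {1,2,5,8}; box has {4,8,9} → only 3 remains.
R1C9 = 5: row 1 has {1,2,3,4,6,7,8,9}; col 9 has {3,4,7,8,9}; box has {3,4,8,9} → only 5 remains.
R2C4 = 8: row 2 has {3,5,9}; col 4 has {1,2,3,4,6,9}; box has {1,2,5,6,7,9} → only 8 remains.
R2C6 = 4: row 2 has {3,5,8,9}; col 6 has {1,5,6,7,9}; box has {1,2,5,6,7,8,9} → only 4 remains.
R3C5 = 3: row 3 has {2,7,8,9}; col 5 has {5,6}; box has {1,2,4,5,6,7,8,9} → only 3 remains.
R3C8 = 6: row 3 has {2,3,7,8,9}; col 8 has {1,2,3,5,8}; box has {3,4,5,8,9} → only 6 remains.
R4C2 = 5: row 4 has {1,2,3,6,7,8}; col 2 has {2,3,7,8}; box has {2,4,7,8,9} → only 5 remains.
R4C5 = 4: row 4 has {1,2,3,5,6,7,8}; col 5 has {3,5,6}; box has {1,3,6,9} → only 4 remains.
R4C8 = 9: row 4 has {1,2,3,4,5,6,7,8}; col 8 has {1,2,3,5,6,8}; box has {1,3,5,7,8} → only 9 remains.
R5C4 = 5: row 5 has {7,9}; col 4 has {1,2,3,4,6,8,9}; box has {1,3,4,6,9} → only 5 remains.
R5C8 = 4: row 5 has {5,7,9}; col 8 has {1,2,3,5,6,8,9}; box has {1,3,5,7,8,9} → only 4 remains.
R6C2 = 6: row 6 has {1,3,4,5,8,9}; col 2 has {2,3,5,7,8}; box has {2,4,5,7,8,9} → only 6 remains.
R6C6 = 2: row 6 has {1,3,4,5,6,8,9}; col 6 has {1,4,5,6,7,9}; box has {1,3,4,5,6,9} → only 2 remains.
R7C3 = 1: row 7 has {2,4,5,8}; col 3 has {2,3,4,6,7,8,9}; box has {2,3,4,6,7,8} → only 1 remains.
R7C4 = 7: row 7 has {1,2,4,5,8}; col 4 has {1,2,3,4,5,6,8,9}; box has {4,5,6} → only 7 remains.
R7C5 = 9: row 7 has {1,2,4,5,7,8}; col 5 has {3,4,5,6}; box has {4,5,6,7} → only 9 remains.
R7C6 = 3: row 7 has {1,2,4,5,7,8,9}; col 6 has {1,2,4,5,6,7,9}; box has {4,5,6,7,9} → only 3 remains.
R7C9 = 6: row 7 has {1,2,3,4,5,7,8,9}; col 9 has {3,4,5,7,8,9}; box has {1,2,3,4,5,8,9} → only 6 remains.
R8C1 = 5: row 8 has {1,3,4,6}; col 1 has {2,4,7,8,9}; box has {1,2,3,4,6,7,8} → only 5 remains.
R8C2 = 9: row 8 has {1,3,4,5,6}; col 2 has {2,3,5,6,7,8}; box has {1,2,3,4,5,6,7,8} → only 9 remains.

9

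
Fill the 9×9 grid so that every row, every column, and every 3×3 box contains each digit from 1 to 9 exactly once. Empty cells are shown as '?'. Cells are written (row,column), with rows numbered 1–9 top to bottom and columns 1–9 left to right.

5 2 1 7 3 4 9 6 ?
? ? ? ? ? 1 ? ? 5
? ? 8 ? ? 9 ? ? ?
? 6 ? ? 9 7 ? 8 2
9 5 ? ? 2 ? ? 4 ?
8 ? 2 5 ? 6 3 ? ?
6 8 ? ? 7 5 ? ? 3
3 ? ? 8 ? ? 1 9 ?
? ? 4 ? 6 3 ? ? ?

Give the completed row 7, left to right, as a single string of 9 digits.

689175423

(1,9) = 8 (sole candidate).
(2,5) = 8 (sole candidate).
(3,5) = 5 (sole candidate).
(4,3) = 3 (sole candidate).
(4,7) = 5 (sole candidate).
(5,3) = 7 (sole candidate).
(5,6) = 8 (sole candidate).
(5,7) = 6 (sole candidate).
(5,9) = 1 (sole candidate).
(6,8) = 7 (sole candidate).
(6,9) = 9 (sole candidate).
(7,3) = 9: row 7 has {3,5,6,7,8}; col 3 has {1,2,3,4,7,8}; box has {3,4,6,8} → only 9 remains.
(7,8) = 2: row 7 has {3,5,6,7,8,9}; col 8 has {4,6,7,8,9}; box has {1,3,9} → only 2 remains.
(8,2) = 7 (sole candidate).
(8,3) = 5 (sole candidate).
(8,5) = 4 (sole candidate).
(8,6) = 2 (sole candidate).
(8,9) = 6 (sole candidate).
(9,2) = 1 (sole candidate).
(9,4) = 9 (sole candidate).
(9,8) = 5 (sole candidate).
(9,9) = 7 (sole candidate).
(2,3) = 6 (sole candidate).
(2,4) = 2 (sole candidate).
(2,8) = 3 (sole candidate).
(3,4) = 6 (sole candidate).
(3,8) = 1 (sole candidate).
(3,9) = 4 (sole candidate).
(5,4) = 3 (sole candidate).
(6,2) = 4 (sole candidate).
(6,5) = 1 (sole candidate).
(7,4) = 1: row 7 has {2,3,5,6,7,8,9}; col 4 has {2,3,5,6,7,8,9}; box has {2,3,4,5,6,7,8,9} → only 1 remains.
(7,7) = 4: row 7 has {1,2,3,5,6,7,8,9}; col 7 has {1,3,5,6,9}; box has {1,2,3,5,6,7,9} → only 4 remains.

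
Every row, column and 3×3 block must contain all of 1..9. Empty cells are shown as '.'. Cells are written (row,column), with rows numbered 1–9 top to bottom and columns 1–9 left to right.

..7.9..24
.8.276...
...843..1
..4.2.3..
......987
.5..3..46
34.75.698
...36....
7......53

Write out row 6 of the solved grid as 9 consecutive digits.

(2,7) = 5 (sole candidate).
(2,8) = 3 (sole candidate).
(2,9) = 9 (sole candidate).
(3,7) = 7 (sole candidate).
(3,8) = 6 (sole candidate).
(4,8) = 1 (sole candidate).
(4,9) = 5 (sole candidate).
(5,5) = 1 (sole candidate).
(6,4) = 9: row 6 has {3,4,5,6}; col 4 has {2,3,7,8}; box has {1,2,3} → only 9 remains.
(6,7) = 2: row 6 has {3,4,5,6,9}; col 7 has {3,5,6,7,9}; box has {1,3,4,5,6,7,8,9} → only 2 remains.
(8,8) = 7 (sole candidate).
(8,9) = 2 (sole candidate).
(9,5) = 8 (sole candidate).
(1,7) = 8 (sole candidate).
(2,3) = 1 (sole candidate).
(4,4) = 6 (sole candidate).
(6,3) = 8: row 6 has {2,3,4,5,6,9}; col 3 has {1,4,7}; box has {4,5} → only 8 remains.
(6,6) = 7: row 6 has {2,3,4,5,6,8,9}; col 6 has {3,6}; box has {1,2,3,6,9} → only 7 remains.
(7,3) = 2 (sole candidate).
(7,6) = 1 (sole candidate).
(9,4) = 4 (sole candidate).
(9,7) = 1 (sole candidate).
(1,6) = 5 (sole candidate).
(2,1) = 4 (sole candidate).
(4,1) = 9 (sole candidate).
(4,2) = 7 (sole candidate).
(4,6) = 8 (sole candidate).
(5,4) = 5 (sole candidate).
(5,6) = 4 (sole candidate).
(6,1) = 1: row 6 has {2,3,4,5,6,7,8,9}; col 1 has {3,4,7,9}; box has {4,5,7,8,9} → only 1 remains.

158937246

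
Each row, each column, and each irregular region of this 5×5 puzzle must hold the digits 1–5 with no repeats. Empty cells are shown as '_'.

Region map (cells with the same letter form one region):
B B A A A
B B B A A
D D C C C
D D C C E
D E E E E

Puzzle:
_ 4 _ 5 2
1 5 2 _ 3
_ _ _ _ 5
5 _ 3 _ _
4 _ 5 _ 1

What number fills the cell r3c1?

2

r1c1 = 3 (sole candidate).
r1c3 = 1 (sole candidate).
r2c4 = 4 (sole candidate).
r3c1 = 2: row 3 has {5}; col 1 has {1,3,4,5}; region has {4,5} → only 2 remains.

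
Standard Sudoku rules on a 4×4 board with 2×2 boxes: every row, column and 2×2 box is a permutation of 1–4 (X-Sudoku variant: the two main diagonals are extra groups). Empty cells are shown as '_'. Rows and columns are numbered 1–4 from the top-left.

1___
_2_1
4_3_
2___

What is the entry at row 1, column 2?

4

row 2, column 1 = 3: row 2 has {1,2}; col 1 has {1,2,4}; box has {1,2} → only 3 remains.
row 2, column 3 = 4: row 2 has {1,2,3}; col 3 has {3}; box has {1}; anti-diagonal has {2} → only 4 remains.
row 3, column 2 = 1: row 3 has {3,4}; col 2 has {2}; box has {2,4}; anti-diagonal has {2,4} → only 1 remains.
row 3, column 4 = 2: row 3 has {1,3,4}; col 4 has {1}; box has {3} → only 2 remains.
row 4, column 2 = 3: row 4 has {2}; col 2 has {1,2}; box has {1,2,4} → only 3 remains.
row 4, column 3 = 1: row 4 has {2,3}; col 3 has {3,4}; box has {2,3} → only 1 remains.
row 4, column 4 = 4: row 4 has {1,2,3}; col 4 has {1,2}; box has {1,2,3}; main diagonal has {1,2,3} → only 4 remains.
row 1, column 2 = 4: row 1 has {1}; col 2 has {1,2,3}; box has {1,2,3} → only 4 remains.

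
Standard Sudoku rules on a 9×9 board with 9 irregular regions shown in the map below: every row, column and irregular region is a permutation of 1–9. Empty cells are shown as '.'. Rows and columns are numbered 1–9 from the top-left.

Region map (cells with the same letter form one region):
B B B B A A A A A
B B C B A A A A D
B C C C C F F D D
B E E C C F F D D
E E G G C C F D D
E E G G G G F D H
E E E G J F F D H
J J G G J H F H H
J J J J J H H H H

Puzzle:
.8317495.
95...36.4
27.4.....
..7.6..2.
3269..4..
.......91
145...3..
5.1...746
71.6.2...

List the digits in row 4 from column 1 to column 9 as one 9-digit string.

r1c1 = 6: row 1 has {1,3,4,5,7,8,9}; col 1 has {1,2,3,5,7,9}; region has {1,2,3,5,8,9} → only 6 remains.
r1c9 = 2: row 1 has {1,3,4,5,6,7,8,9}; col 9 has {1,4,6}; region has {3,4,5,6,7,9} → only 2 remains.
r2c4 = 7: row 2 has {3,4,5,6,9}; col 4 has {1,4,6,9}; region has {1,2,3,5,6,8,9} → only 7 remains.
r4c1 = 4: row 4 has {2,6,7}; col 1 has {1,2,3,5,6,7,9}; region has {1,2,3,5,6,7,8,9} → only 4 remains.
r4c2 = 9: row 4 has {2,4,6,7}; col 2 has {1,2,4,5,7,8}; region has {1,2,3,4,5,7} → only 9 remains.
r6c1 = 8: row 6 has {1,9}; col 1 has {1,2,3,4,5,6,7,9}; region has {1,2,3,4,5,7,9} → only 8 remains.
r6c2 = 6: row 6 has {1,8,9}; col 2 has {1,2,4,5,7,8,9}; region has {1,2,3,4,5,7,8,9} → only 6 remains.
r8c2 = 3: row 8 has {1,4,5,6,7}; col 2 has {1,2,4,5,6,7,8,9}; region has {1,5,6,7} → only 3 remains.
r2c3 = 2: in row 2, 2 can only go here (every other open cell in that row sees a 2).
r6c3 = 4: row 6 has {1,6,8,9}; col 3 has {1,2,3,5,6,7}; region has {1,6,9} → only 4 remains.
r6c6 = 7: in row 6, 7 can only go here (every other open cell in that row sees a 7).
r9c5 = 4: in row 9, 4 can only go here (every other open cell in that row sees a 4).
r6c7 = 2: in column 7, 2 can only go here (every other open cell in that column sees a 2).
r7c9 = 7: in region H, 7 can only go here (every other open cell in that region sees a 7).
r5c8 = 7: in row 5, 7 can only go here (every other open cell in that row sees a 7).
r9c9 = 9: in column 9, 9 can only go here (every other open cell in that column sees a 9).
r8c6 = 8: row 8 has {1,3,4,5,6,7}; col 6 has {2,3,4,7}; region has {1,2,4,6,7,9} → only 8 remains.
r9c3 = 8: row 9 has {1,2,4,6,7,9}; col 3 has {1,2,3,4,5,6,7}; region has {1,3,4,5,6,7} → only 8 remains.
r9c7 = 5: row 9 has {1,2,4,6,7,8,9}; col 7 has {2,3,4,6,7,9}; region has {1,2,4,6,7,8,9} → only 5 remains.
r9c8 = 3: row 9 has {1,2,4,5,6,7,8,9}; col 8 has {2,4,5,7,9}; region has {1,2,4,5,6,7,8,9} → only 3 remains.
r3c3 = 9: row 3 has {2,4,7}; col 3 has {1,2,3,4,5,6,7,8}; region has {2,4,6,7} → only 9 remains.
r8c4 = 2: row 8 has {1,3,4,5,6,7,8}; col 4 has {1,4,6,7,9}; region has {1,4,6,7,9} → only 2 remains.
r8c5 = 9: row 8 has {1,2,3,4,5,6,7,8}; col 5 has {4,6,7}; region has {1,3,4,5,6,7,8} → only 9 remains.
r7c4 = 8: row 7 has {1,3,4,5,7}; col 4 has {1,2,4,6,7,9}; region has {1,2,4,6,7,9} → only 8 remains.
r7c5 = 2: row 7 has {1,3,4,5,7,8}; col 5 has {4,6,7,9}; region has {1,3,4,5,6,7,8,9} → only 2 remains.
r7c8 = 6: row 7 has {1,2,3,4,5,7,8}; col 8 has {2,3,4,5,7,9}; region has {2,4,7,9} → only 6 remains.
r7c6 = 9: row 7 has {1,2,3,4,5,6,7,8}; col 6 has {2,3,4,7,8}; region has {2,3,4,7} → only 9 remains.
r3c6 = 6: in row 3, 6 can only go here (every other open cell in that row sees a 6).
r3c8 = 1: in region D, 1 can only go here (every other open cell in that region sees a 1).
r2c8 = 8: row 2 has {2,3,4,5,6,7,9}; col 8 has {1,2,3,4,5,6,7,9}; region has {2,3,4,5,6,7,9} → only 8 remains.
r3c7 = 8: row 3 has {1,2,4,6,7,9}; col 7 has {2,3,4,5,6,7,9}; region has {2,3,4,6,7,9} → only 8 remains.
r4c7 = 1: row 4 has {2,4,6,7,9}; col 7 has {2,3,4,5,6,7,8,9}; region has {2,3,4,6,7,8,9} → only 1 remains.
r2c5 = 1: row 2 has {2,3,4,5,6,7,8,9}; col 5 has {2,4,6,7,9}; region has {2,3,4,5,6,7,8,9} → only 1 remains.
r4c6 = 5: row 4 has {1,2,4,6,7,9}; col 6 has {2,3,4,6,7,8,9}; region has {1,2,3,4,6,7,8,9} → only 5 remains.
r5c6 = 1: row 5 has {2,3,4,6,7,9}; col 6 has {2,3,4,5,6,7,8,9}; region has {2,4,6,7,9} → only 1 remains.
r4c4 = 3: row 4 has {1,2,4,5,6,7,9}; col 4 has {1,2,4,6,7,8,9}; region has {1,2,4,6,7,9} → only 3 remains.
r4c9 = 8: row 4 has {1,2,3,4,5,6,7,9}; col 9 has {1,2,4,6,7,9}; region has {1,2,4,6,7,9} → only 8 remains.

497365128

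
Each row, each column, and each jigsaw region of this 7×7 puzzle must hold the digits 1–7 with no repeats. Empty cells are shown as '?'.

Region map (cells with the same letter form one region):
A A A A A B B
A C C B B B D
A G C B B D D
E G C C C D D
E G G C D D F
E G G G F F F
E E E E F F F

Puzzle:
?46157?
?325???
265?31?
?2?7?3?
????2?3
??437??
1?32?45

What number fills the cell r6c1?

6

r1c1 = 3: row 1 has {1,4,5,6,7}; col 1 has {1,2}; region has {1,2,4,5,6} → only 3 remains.
r1c7 = 2: row 1 has {1,3,4,5,6,7}; col 7 has {3,5}; region has {3,5,7} → only 2 remains.
r2c1 = 7: row 2 has {2,3,5}; col 1 has {1,2,3}; region has {1,2,3,4,5,6} → only 7 remains.
r2c6 = 6: row 2 has {2,3,5,7}; col 6 has {1,3,4,7}; region has {2,3,5,7} → only 6 remains.
r2c7 = 4: row 2 has {2,3,5,6,7}; col 7 has {2,3,5}; region has {1,2,3} → only 4 remains.
r3c4 = 4: row 3 has {1,2,3,5,6}; col 4 has {1,2,3,5,7}; region has {2,3,5,6,7} → only 4 remains.
r3c7 = 7: row 3 has {1,2,3,4,5,6}; col 7 has {2,3,4,5}; region has {1,2,3,4} → only 7 remains.
r4c3 = 1: row 4 has {2,3,7}; col 3 has {2,3,4,5,6}; region has {2,3,5,7} → only 1 remains.
r4c7 = 6: row 4 has {1,2,3,7}; col 7 has {2,3,4,5,7}; region has {1,2,3,4,7} → only 6 remains.
r5c3 = 7: row 5 has {2,3}; col 3 has {1,2,3,4,5,6}; region has {2,3,4,6} → only 7 remains.
r5c4 = 6: row 5 has {2,3,7}; col 4 has {1,2,3,4,5,7}; region has {1,2,3,5,7} → only 6 remains.
r5c6 = 5: row 5 has {2,3,6,7}; col 6 has {1,3,4,6,7}; region has {1,2,3,4,6,7} → only 5 remains.
r6c6 = 2: row 6 has {3,4,7}; col 6 has {1,3,4,5,6,7}; region has {3,4,5,7} → only 2 remains.
r6c7 = 1: row 6 has {2,3,4,7}; col 7 has {2,3,4,5,6,7}; region has {2,3,4,5,7} → only 1 remains.
r7c2 = 7: row 7 has {1,2,3,4,5}; col 2 has {2,3,4,6}; region has {1,2,3} → only 7 remains.
r7c5 = 6: row 7 has {1,2,3,4,5,7}; col 5 has {2,3,5,7}; region has {1,2,3,4,5,7} → only 6 remains.
r2c5 = 1: row 2 has {2,3,4,5,6,7}; col 5 has {2,3,5,6,7}; region has {2,3,4,5,6,7} → only 1 remains.
r4c5 = 4: row 4 has {1,2,3,6,7}; col 5 has {1,2,3,5,6,7}; region has {1,2,3,5,6,7} → only 4 remains.
r5c1 = 4: row 5 has {2,3,5,6,7}; col 1 has {1,2,3,7}; region has {1,2,3,7} → only 4 remains.
r5c2 = 1: row 5 has {2,3,4,5,6,7}; col 2 has {2,3,4,6,7}; region has {2,3,4,6,7} → only 1 remains.
r6c2 = 5: row 6 has {1,2,3,4,7}; col 2 has {1,2,3,4,6,7}; region has {1,2,3,4,6,7} → only 5 remains.
r4c1 = 5: row 4 has {1,2,3,4,6,7}; col 1 has {1,2,3,4,7}; region has {1,2,3,4,7} → only 5 remains.
r6c1 = 6: row 6 has {1,2,3,4,5,7}; col 1 has {1,2,3,4,5,7}; region has {1,2,3,4,5,7} → only 6 remains.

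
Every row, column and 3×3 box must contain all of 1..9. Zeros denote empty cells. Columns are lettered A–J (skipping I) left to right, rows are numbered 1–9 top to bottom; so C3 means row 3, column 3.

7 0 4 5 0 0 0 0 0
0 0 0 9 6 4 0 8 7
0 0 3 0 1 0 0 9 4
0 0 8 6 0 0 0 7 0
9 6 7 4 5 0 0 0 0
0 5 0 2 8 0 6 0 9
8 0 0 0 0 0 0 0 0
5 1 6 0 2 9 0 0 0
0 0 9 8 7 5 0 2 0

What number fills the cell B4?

E1 = 3 (sole candidate).
B2 = 2 (sole candidate).
A3 = 6 (sole candidate).
B3 = 8 (sole candidate).
D3 = 7 (sole candidate).
F3 = 2 (sole candidate).
G3 = 5 (sole candidate).
E4 = 9 (sole candidate).
C6 = 1 (sole candidate).
C7 = 2 (sole candidate).
E7 = 4 (sole candidate).
D8 = 3 (sole candidate).
H8 = 4 (sole candidate).
J8 = 8 (sole candidate).
B1 = 9 (sole candidate).
F1 = 8 (sole candidate).
A2 = 1 (sole candidate).
C2 = 5 (sole candidate).
G2 = 3 (sole candidate).
H6 = 3 (sole candidate).
D7 = 1 (sole candidate).
F7 = 6 (sole candidate).
H7 = 5 (sole candidate).
J7 = 3 (sole candidate).
G8 = 7 (sole candidate).
G9 = 1 (sole candidate).
J9 = 6 (sole candidate).
G1 = 2 (sole candidate).
J1 = 1 (sole candidate).
G4 = 4 (sole candidate).
G5 = 8 (sole candidate).
H5 = 1 (sole candidate).
J5 = 2 (sole candidate).
A6 = 4 (sole candidate).
F6 = 7 (sole candidate).
B7 = 7 (sole candidate).
G7 = 9 (sole candidate).
A9 = 3 (sole candidate).
B9 = 4 (sole candidate).
H1 = 6 (sole candidate).
A4 = 2 (sole candidate).
B4 = 3: row 4 has {2,4,6,7,8,9}; col 2 has {1,2,4,5,6,7,8,9}; box has {1,2,4,5,6,7,8,9} → only 3 remains.

3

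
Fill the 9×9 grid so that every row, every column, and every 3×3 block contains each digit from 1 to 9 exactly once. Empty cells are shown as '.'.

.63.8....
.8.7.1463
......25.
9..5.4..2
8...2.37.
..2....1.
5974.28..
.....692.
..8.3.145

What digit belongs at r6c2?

r1c7 = 7: row 1 has {3,6,8}; col 7 has {1,2,3,4,8,9}; box has {2,3,4,5,6} → only 7 remains.
r1c8 = 9: row 1 has {3,6,7,8}; col 8 has {1,2,4,5,6,7}; box has {2,3,4,5,6,7} → only 9 remains.
r1c9 = 1: row 1 has {3,6,7,8,9}; col 9 has {2,3,5}; box has {2,3,4,5,6,7,9} → only 1 remains.
r2c1 = 2: row 2 has {1,3,4,6,7,8}; col 1 has {5,8,9}; box has {3,6,8} → only 2 remains.
r3c9 = 8: row 3 has {2,5}; col 9 has {1,2,3,5}; box has {1,2,3,4,5,6,7,9} → only 8 remains.
r4c7 = 6: row 4 has {2,4,5,9}; col 7 has {1,2,3,4,7,8,9}; box has {1,2,3,7} → only 6 remains.
r4c8 = 8: row 4 has {2,4,5,6,9}; col 8 has {1,2,4,5,6,7,9}; box has {1,2,3,6,7} → only 8 remains.
r5c6 = 9: row 5 has {2,3,7,8}; col 6 has {1,2,4,6}; box has {2,4,5} → only 9 remains.
r5c9 = 4: row 5 has {2,3,7,8,9}; col 9 has {1,2,3,5,8}; box has {1,2,3,6,7,8} → only 4 remains.
r6c7 = 5: row 6 has {1,2}; col 7 has {1,2,3,4,6,7,8,9}; box has {1,2,3,4,6,7,8} → only 5 remains.
r6c9 = 9: row 6 has {1,2,5}; col 9 has {1,2,3,4,5,8}; box has {1,2,3,4,5,6,7,8} → only 9 remains.
r7c5 = 1: row 7 has {2,4,5,7,8,9}; col 5 has {2,3,8}; box has {2,3,4,6} → only 1 remains.
r7c8 = 3: row 7 has {1,2,4,5,7,8,9}; col 8 has {1,2,4,5,6,7,8,9}; box has {1,2,4,5,8,9} → only 3 remains.
r7c9 = 6: row 7 has {1,2,3,4,5,7,8,9}; col 9 has {1,2,3,4,5,8,9}; box has {1,2,3,4,5,8,9} → only 6 remains.
r8c4 = 8: row 8 has {2,6,9}; col 4 has {4,5,7}; box has {1,2,3,4,6} → only 8 remains.
r8c9 = 7: row 8 has {2,6,8,9}; col 9 has {1,2,3,4,5,6,8,9}; box has {1,2,3,4,5,6,8,9} → only 7 remains.
r9c1 = 6: row 9 has {1,3,4,5,8}; col 1 has {2,5,8,9}; box has {5,7,8,9} → only 6 remains.
r9c2 = 2: row 9 has {1,3,4,5,6,8}; col 2 has {6,8,9}; box has {5,6,7,8,9} → only 2 remains.
r9c4 = 9: row 9 has {1,2,3,4,5,6,8}; col 4 has {4,5,7,8}; box has {1,2,3,4,6,8} → only 9 remains.
r9c6 = 7: row 9 has {1,2,3,4,5,6,8,9}; col 6 has {1,2,4,6,9}; box has {1,2,3,4,6,8,9} → only 7 remains.
r1c1 = 4: row 1 has {1,3,6,7,8,9}; col 1 has {2,5,6,8,9}; box has {2,3,6,8} → only 4 remains.
r1c4 = 2: row 1 has {1,3,4,6,7,8,9}; col 4 has {4,5,7,8,9}; box has {1,7,8} → only 2 remains.
r1c6 = 5: row 1 has {1,2,3,4,6,7,8,9}; col 6 has {1,2,4,6,7,9}; box has {1,2,7,8} → only 5 remains.
r2c5 = 9: row 2 has {1,2,3,4,6,7,8}; col 5 has {1,2,3,8}; box has {1,2,5,7,8} → only 9 remains.
r3c6 = 3: row 3 has {2,5,8}; col 6 has {1,2,4,5,6,7,9}; box has {1,2,5,7,8,9} → only 3 remains.
r4c3 = 1: row 4 has {2,4,5,6,8,9}; col 3 has {2,3,7,8}; box has {2,8,9} → only 1 remains.
r4c5 = 7: row 4 has {1,2,4,5,6,8,9}; col 5 has {1,2,3,8,9}; box has {2,4,5,9} → only 7 remains.
r5c2 = 5: row 5 has {2,3,4,7,8,9}; col 2 has {2,6,8,9}; box has {1,2,8,9} → only 5 remains.
r5c3 = 6: row 5 has {2,3,4,5,7,8,9}; col 3 has {1,2,3,7,8}; box has {1,2,5,8,9} → only 6 remains.
r5c4 = 1: row 5 has {2,3,4,5,6,7,8,9}; col 4 has {2,4,5,7,8,9}; box has {2,4,5,7,9} → only 1 remains.
r6c5 = 6: row 6 has {1,2,5,9}; col 5 has {1,2,3,7,8,9}; box has {1,2,4,5,7,9} → only 6 remains.
r6c6 = 8: row 6 has {1,2,5,6,9}; col 6 has {1,2,3,4,5,6,7,9}; box has {1,2,4,5,6,7,9} → only 8 remains.
r8c3 = 4: row 8 has {2,6,7,8,9}; col 3 has {1,2,3,6,7,8}; box has {2,5,6,7,8,9} → only 4 remains.
r8c5 = 5: row 8 has {2,4,6,7,8,9}; col 5 has {1,2,3,6,7,8,9}; box has {1,2,3,4,6,7,8,9} → only 5 remains.
r2c3 = 5: row 2 has {1,2,3,4,6,7,8,9}; col 3 has {1,2,3,4,6,7,8}; box has {2,3,4,6,8} → only 5 remains.
r3c3 = 9: row 3 has {2,3,5,8}; col 3 has {1,2,3,4,5,6,7,8}; box has {2,3,4,5,6,8} → only 9 remains.
r3c4 = 6: row 3 has {2,3,5,8,9}; col 4 has {1,2,4,5,7,8,9}; box has {1,2,3,5,7,8,9} → only 6 remains.
r3c5 = 4: row 3 has {2,3,5,6,8,9}; col 5 has {1,2,3,5,6,7,8,9}; box has {1,2,3,5,6,7,8,9} → only 4 remains.
r4c2 = 3: row 4 has {1,2,4,5,6,7,8,9}; col 2 has {2,5,6,8,9}; box has {1,2,5,6,8,9} → only 3 remains.
r6c1 = 7: row 6 has {1,2,5,6,8,9}; col 1 has {2,4,5,6,8,9}; box has {1,2,3,5,6,8,9} → only 7 remains.
r6c2 = 4: row 6 has {1,2,5,6,7,8,9}; col 2 has {2,3,5,6,8,9}; box has {1,2,3,5,6,7,8,9} → only 4 remains.

4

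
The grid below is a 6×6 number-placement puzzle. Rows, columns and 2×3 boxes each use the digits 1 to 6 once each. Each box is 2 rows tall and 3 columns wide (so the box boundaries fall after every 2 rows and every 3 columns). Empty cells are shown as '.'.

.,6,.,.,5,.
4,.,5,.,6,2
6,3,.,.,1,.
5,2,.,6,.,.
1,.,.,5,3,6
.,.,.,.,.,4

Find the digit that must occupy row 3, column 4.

row 2, column 2 = 1: row 2 has {2,4,5,6}; col 2 has {2,3,6}; box has {4,5,6} → only 1 remains.
row 2, column 4 = 3: row 2 has {1,2,4,5,6}; col 4 has {5,6}; box has {2,5,6} → only 3 remains.
row 3, column 3 = 4: row 3 has {1,3,6}; col 3 has {5}; box has {2,3,5,6} → only 4 remains.
row 3, column 4 = 2: row 3 has {1,3,4,6}; col 4 has {3,5,6}; box has {1,6} → only 2 remains.

2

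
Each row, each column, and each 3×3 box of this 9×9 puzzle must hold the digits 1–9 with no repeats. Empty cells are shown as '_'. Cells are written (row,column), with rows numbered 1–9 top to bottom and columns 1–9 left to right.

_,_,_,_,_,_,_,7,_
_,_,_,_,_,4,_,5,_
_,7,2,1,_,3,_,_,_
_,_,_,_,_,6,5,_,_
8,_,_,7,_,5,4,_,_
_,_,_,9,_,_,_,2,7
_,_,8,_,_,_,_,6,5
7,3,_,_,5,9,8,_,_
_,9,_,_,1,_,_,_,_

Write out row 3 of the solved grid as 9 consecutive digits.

(2,5) = 7 (hidden single in row 2).
(3,1) = 5: in row 3, 5 can only go here (every other open cell in that row sees a 5).
(1,4) = 5 (hidden single in row 1).
(4,3) = 7 (hidden single in row 4).
(7,7) = 9 (hidden single in row 7).
(3,7) = 6: row 3 has {1,2,3,5,7}; col 7 has {4,5,8,9}; box has {5,7} → only 6 remains.
(7,6) = 7 (hidden single in row 7).
(9,3) = 5 (hidden single in row 9).
(9,7) = 7 (hidden single in row 9).
(6,2) = 5 (hidden single in row 6).
(1,5) = 6 (hidden single in column 5).
(3,5) = 9: in column 5, 9 can only go here (every other open cell in that column sees a 9).
(6,6) = 1 (hidden single in column 6).
(6,7) = 3 (sole candidate).
(6,5) = 8 (hidden single in row 6).
(9,8) = 3 (hidden single in column 8).
(5,9) = 6 (hidden single in column 9).
(2,2) = 6 (hidden single in column 2).
(1,2) = 8 (hidden single in column 2).
(1,6) = 2 (sole candidate).
(1,7) = 1 (sole candidate).
(2,4) = 8 (sole candidate).
(2,7) = 2 (sole candidate).
(9,6) = 8 (sole candidate).
Singles propagation stalls before every target cell is settled. Branch on (9,9) (candidates {2,4}).
  Try (9,9) = 2: this forces (8,4)=2, (8,3)=6, (6,3)=4, (9,1)=4; then column 2 has no cell left for 4 — contradiction.
So (9,9) = 4.
(3,9) = 8: row 3 has {1,2,3,5,6,7,9}; col 9 has {4,5,6,7}; box has {1,2,5,6,7} → only 8 remains.
(8,8) = 1 (sole candidate).
(8,9) = 2 (sole candidate).
(3,8) = 4: row 3 has {1,2,3,5,6,7,8,9}; col 8 has {1,2,3,5,6,7}; box has {1,2,5,6,7,8} → only 4 remains.

572193648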